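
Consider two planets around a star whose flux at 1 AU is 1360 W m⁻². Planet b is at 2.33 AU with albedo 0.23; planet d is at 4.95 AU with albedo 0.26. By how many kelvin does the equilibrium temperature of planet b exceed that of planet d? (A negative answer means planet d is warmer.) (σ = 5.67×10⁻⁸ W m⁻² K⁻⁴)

ΔT ≈ 54.8 K

T_eq = [S₀(1−A)/(4σd²)]^(1/4), so T ∝ (1−A)^(1/4) / √d.
T₁ = [1360×0.77/(4×5.67×10⁻⁸×2.33²)]^(1/4) = 170.77 K.
T₂ = [1360×0.74/(4×5.67×10⁻⁸×4.95²)]^(1/4) = 116.01 K.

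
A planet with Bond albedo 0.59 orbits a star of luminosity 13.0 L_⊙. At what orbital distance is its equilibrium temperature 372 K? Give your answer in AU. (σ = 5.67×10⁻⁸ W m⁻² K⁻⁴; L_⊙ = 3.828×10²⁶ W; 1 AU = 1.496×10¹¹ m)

d ≈ 1.29 AU

L = 13.0 × 3.828×10²⁶ = 4.98×10²⁷ W.
From T_eq⁴ = L(1−A)/(16πσd²): d = √[L(1−A)/(16πσT_eq⁴)].
d = √[4.98×10²⁷ × 0.41 / (16π × 5.67×10⁻⁸ × (372)⁴)] = 1.93×10¹¹ m = 1.29 AU.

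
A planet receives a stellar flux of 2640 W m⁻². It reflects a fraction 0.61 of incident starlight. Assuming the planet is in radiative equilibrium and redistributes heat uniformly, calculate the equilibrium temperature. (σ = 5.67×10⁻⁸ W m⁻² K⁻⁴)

T_eq ≈ 260 K

Energy balance: absorbed = emitted ⇒ πR²·S(1−A) = 4πR²·σT_eq⁴, so T_eq⁴ = S(1−A)/(4σ).
T_eq = [2640 × 0.39 / (4 × 5.67×10⁻⁸)]^(1/4) = (4.54×10⁹)^(1/4) = 260 K.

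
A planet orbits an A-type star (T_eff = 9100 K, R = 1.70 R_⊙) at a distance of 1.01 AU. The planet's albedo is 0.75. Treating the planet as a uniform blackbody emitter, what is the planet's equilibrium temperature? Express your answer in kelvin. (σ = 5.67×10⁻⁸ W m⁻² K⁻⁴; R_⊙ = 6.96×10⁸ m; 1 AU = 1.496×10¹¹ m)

T_eq ≈ 403 K

R_⋆ = 1.70 × 6.96×10⁸ = 1.18×10⁹ m.
d = 1.01 AU = 1.51×10¹¹ m.
L = 4πR_⋆²σT_⋆⁴ = 4π(1.18×10⁹)² × 5.67×10⁻⁸ × (9100)⁴ = 6.84×10²⁷ W.
S = L/(4πd²) = 2.38×10⁴ W m⁻².
Energy balance: absorbed = emitted ⇒ πR²·S(1−A) = 4πR²·σT_eq⁴, so T_eq⁴ = S(1−A)/(4σ).
T_eq = [2.38×10⁴ × 0.25 / (4 × 5.67×10⁻⁸)]^(1/4) = (2.63×10¹⁰)^(1/4) = 403 K.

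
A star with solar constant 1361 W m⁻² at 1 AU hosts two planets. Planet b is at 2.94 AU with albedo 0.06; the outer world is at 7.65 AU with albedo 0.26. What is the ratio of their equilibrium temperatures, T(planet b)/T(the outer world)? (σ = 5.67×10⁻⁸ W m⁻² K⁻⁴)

T₁/T₂ ≈ 1.713

T_eq = [S₀(1−A)/(4σd²)]^(1/4), so T ∝ (1−A)^(1/4) / √d.
T₁ = [1361×0.94/(4×5.67×10⁻⁸×2.94²)]^(1/4) = 159.83 K.
T₂ = [1361×0.74/(4×5.67×10⁻⁸×7.65²)]^(1/4) = 93.33 K.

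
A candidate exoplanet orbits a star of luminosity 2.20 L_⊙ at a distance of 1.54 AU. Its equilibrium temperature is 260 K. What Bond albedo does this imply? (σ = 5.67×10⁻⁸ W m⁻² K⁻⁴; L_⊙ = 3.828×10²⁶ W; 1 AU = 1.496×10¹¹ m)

d = 1.54 AU = 2.30×10¹¹ m.
L = 2.20 × 3.828×10²⁶ = 8.42×10²⁶ W.
Flux: S = L/(4πd²) = 8.42×10²⁶/(4π×(2.30×10¹¹)²) = 1260 W m⁻².
From T_eq⁴ = S(1−A)/(4σ): 1−A = 4σT_eq⁴/S.
1−A = 4 × 5.67×10⁻⁸ × (260)⁴ / 1260 = 0.821.

A ≈ 0.18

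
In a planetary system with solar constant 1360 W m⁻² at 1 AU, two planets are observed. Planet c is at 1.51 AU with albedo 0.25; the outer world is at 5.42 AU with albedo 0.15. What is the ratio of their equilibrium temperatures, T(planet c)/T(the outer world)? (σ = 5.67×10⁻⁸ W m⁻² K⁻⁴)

T_eq = [S₀(1−A)/(4σd²)]^(1/4), so T ∝ (1−A)^(1/4) / √d.
T₁ = [1360×0.75/(4×5.67×10⁻⁸×1.51²)]^(1/4) = 210.74 K.
T₂ = [1360×0.85/(4×5.67×10⁻⁸×5.42²)]^(1/4) = 114.77 K.

T₁/T₂ ≈ 1.836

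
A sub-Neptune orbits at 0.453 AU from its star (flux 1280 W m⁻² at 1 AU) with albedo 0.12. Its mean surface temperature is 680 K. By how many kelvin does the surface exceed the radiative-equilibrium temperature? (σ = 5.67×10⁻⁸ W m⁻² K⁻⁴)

ΔT ≈ 285.6 K

S = 1280/0.453² = 6238 W m⁻².
T_eq = [S(1−A)/(4σ)]^(1/4) = [6238×0.88/(4×5.67×10⁻⁸)]^(1/4) = 394.4 K.
ΔT = T_surf − T_eq = 680 − 394.4.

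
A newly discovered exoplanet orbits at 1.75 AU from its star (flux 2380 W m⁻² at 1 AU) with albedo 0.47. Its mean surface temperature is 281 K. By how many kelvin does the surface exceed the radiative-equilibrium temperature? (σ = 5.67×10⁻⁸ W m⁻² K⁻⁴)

S = 2380/1.75² = 777.1 W m⁻².
T_eq = [S(1−A)/(4σ)]^(1/4) = [777.1×0.53/(4×5.67×10⁻⁸)]^(1/4) = 206.4 K.
ΔT = T_surf − T_eq = 281 − 206.4.

ΔT ≈ 74.6 K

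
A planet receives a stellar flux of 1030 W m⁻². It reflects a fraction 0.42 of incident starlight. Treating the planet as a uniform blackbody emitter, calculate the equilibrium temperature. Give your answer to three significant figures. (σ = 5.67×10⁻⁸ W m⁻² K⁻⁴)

Energy balance: absorbed = emitted ⇒ πR²·S(1−A) = 4πR²·σT_eq⁴, so T_eq⁴ = S(1−A)/(4σ).
T_eq = [1030 × 0.58 / (4 × 5.67×10⁻⁸)]^(1/4) = (2.63×10⁹)^(1/4) = 227 K.

T_eq ≈ 227 K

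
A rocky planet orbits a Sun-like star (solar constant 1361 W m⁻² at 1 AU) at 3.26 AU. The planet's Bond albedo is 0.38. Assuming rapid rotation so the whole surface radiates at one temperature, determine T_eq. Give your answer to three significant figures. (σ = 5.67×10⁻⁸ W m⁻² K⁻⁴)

T_eq ≈ 137 K

Flux at 3.26 AU: S = 1361/3.26² = 128 W m⁻².
Energy balance: absorbed = emitted ⇒ πR²·S(1−A) = 4πR²·σT_eq⁴, so T_eq⁴ = S(1−A)/(4σ).
T_eq = [128 × 0.62 / (4 × 5.67×10⁻⁸)]^(1/4) = (3.50×10⁸)^(1/4) = 137 K.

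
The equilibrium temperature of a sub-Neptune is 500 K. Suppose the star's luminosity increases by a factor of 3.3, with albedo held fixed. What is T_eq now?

T_eq ≈ 674 K

T_eq ∝ L^(1/4) · d^(−1/2).
T′ = 500 × 3.3^(1/4) = 674 K.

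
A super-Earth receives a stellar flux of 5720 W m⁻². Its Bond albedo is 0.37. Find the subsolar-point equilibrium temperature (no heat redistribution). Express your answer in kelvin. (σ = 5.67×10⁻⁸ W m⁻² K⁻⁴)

T_ss ≈ 502 K

At the subsolar point the surface absorbs S(1−A) and emits σT⁴ per unit area — no factor of 4, since only the local patch is in balance.
T = [5720 × 0.63 / 5.67×10⁻⁸]^(1/4) = (6.36×10¹⁰)^(1/4) = 502 K.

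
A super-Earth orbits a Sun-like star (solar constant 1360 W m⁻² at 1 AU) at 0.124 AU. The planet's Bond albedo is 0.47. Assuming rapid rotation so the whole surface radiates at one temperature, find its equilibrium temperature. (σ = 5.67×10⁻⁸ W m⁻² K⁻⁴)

T_eq ≈ 674 K

Flux at 0.124 AU: S = 1360/0.124² = 8.84×10⁴ W m⁻².
Energy balance: absorbed = emitted ⇒ πR²·S(1−A) = 4πR²·σT_eq⁴, so T_eq⁴ = S(1−A)/(4σ).
T_eq = [8.84×10⁴ × 0.53 / (4 × 5.67×10⁻⁸)]^(1/4) = (2.07×10¹¹)^(1/4) = 674 K.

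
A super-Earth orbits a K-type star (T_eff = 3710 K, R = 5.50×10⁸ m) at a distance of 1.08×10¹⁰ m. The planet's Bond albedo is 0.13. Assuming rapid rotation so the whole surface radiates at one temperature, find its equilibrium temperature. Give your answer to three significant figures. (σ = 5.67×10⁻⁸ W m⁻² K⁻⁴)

L = 4πR_⋆²σT_⋆⁴ = 4π(5.50×10⁸)² × 5.67×10⁻⁸ × (3710)⁴ = 4.08×10²⁵ W.
S = L/(4πd²) = 2.79×10⁴ W m⁻².
Energy balance: absorbed = emitted ⇒ πR²·S(1−A) = 4πR²·σT_eq⁴, so T_eq⁴ = S(1−A)/(4σ).
T_eq = [2.79×10⁴ × 0.87 / (4 × 5.67×10⁻⁸)]^(1/4) = (1.07×10¹¹)^(1/4) = 572 K.

T_eq ≈ 572 K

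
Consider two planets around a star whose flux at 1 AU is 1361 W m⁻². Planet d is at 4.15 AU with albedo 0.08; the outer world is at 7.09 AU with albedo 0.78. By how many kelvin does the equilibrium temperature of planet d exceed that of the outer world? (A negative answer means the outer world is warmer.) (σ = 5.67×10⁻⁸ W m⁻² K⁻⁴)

T_eq = [S₀(1−A)/(4σd²)]^(1/4), so T ∝ (1−A)^(1/4) / √d.
T₁ = [1361×0.92/(4×5.67×10⁻⁸×4.15²)]^(1/4) = 133.81 K.
T₂ = [1361×0.22/(4×5.67×10⁻⁸×7.09²)]^(1/4) = 71.59 K.

ΔT ≈ 62.2 K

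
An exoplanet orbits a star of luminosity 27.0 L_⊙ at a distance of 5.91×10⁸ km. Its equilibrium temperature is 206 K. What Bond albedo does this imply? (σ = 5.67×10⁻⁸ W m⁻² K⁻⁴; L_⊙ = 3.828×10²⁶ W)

A ≈ 0.83

d = 5.91×10⁸ km = 5.91×10¹¹ m.
L = 27.0 × 3.828×10²⁶ = 1.03×10²⁸ W.
Flux: S = L/(4πd²) = 1.03×10²⁸/(4π×(5.91×10¹¹)²) = 2350 W m⁻².
From T_eq⁴ = S(1−A)/(4σ): 1−A = 4σT_eq⁴/S.
1−A = 4 × 5.67×10⁻⁸ × (206)⁴ / 2350 = 0.173.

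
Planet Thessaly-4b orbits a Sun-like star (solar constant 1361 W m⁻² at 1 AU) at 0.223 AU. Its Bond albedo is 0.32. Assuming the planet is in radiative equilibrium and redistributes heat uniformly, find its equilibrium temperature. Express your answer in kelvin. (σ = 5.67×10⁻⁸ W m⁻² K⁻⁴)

Flux at 0.223 AU: S = 1361/0.223² = 2.74×10⁴ W m⁻².
Energy balance: absorbed = emitted ⇒ πR²·S(1−A) = 4πR²·σT_eq⁴, so T_eq⁴ = S(1−A)/(4σ).
T_eq = [2.74×10⁴ × 0.68 / (4 × 5.67×10⁻⁸)]^(1/4) = (8.21×10¹⁰)^(1/4) = 535 K.

T_eq ≈ 535 K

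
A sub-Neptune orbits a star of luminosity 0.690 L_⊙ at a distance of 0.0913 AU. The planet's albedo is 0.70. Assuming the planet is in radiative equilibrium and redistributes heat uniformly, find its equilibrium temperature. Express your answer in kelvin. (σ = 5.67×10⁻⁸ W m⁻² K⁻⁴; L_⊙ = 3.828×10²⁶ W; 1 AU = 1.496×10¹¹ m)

d = 0.0913 AU = 1.37×10¹⁰ m.
L = 0.690 × 3.828×10²⁶ = 2.64×10²⁶ W.
Flux: S = L/(4πd²) = 2.64×10²⁶/(4π×(1.37×10¹⁰)²) = 1.13×10⁵ W m⁻².
Energy balance: absorbed = emitted ⇒ πR²·S(1−A) = 4πR²·σT_eq⁴, so T_eq⁴ = S(1−A)/(4σ).
T_eq = [1.13×10⁵ × 0.30 / (4 × 5.67×10⁻⁸)]^(1/4) = (1.49×10¹¹)^(1/4) = 621 K.

T_eq ≈ 621 K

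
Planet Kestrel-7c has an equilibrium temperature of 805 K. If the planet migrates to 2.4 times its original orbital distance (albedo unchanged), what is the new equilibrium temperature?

T_eq ∝ L^(1/4) · d^(−1/2).
T′ = 805 / 2.4^(1/2) = 520 K.

T_eq ≈ 520 K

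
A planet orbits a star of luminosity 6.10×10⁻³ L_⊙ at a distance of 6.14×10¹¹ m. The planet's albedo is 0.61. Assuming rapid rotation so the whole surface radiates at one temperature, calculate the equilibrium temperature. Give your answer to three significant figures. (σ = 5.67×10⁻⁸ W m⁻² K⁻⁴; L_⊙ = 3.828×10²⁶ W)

L = 6.10×10⁻³ × 3.828×10²⁶ = 2.34×10²⁴ W.
Flux: S = L/(4πd²) = 2.34×10²⁴/(4π×(6.14×10¹¹)²) = 0.493 W m⁻².
Energy balance: absorbed = emitted ⇒ πR²·S(1−A) = 4πR²·σT_eq⁴, so T_eq⁴ = S(1−A)/(4σ).
T_eq = [0.493 × 0.39 / (4 × 5.67×10⁻⁸)]^(1/4) = (8.48×10⁵)^(1/4) = 30.3 K.

T_eq ≈ 30.3 K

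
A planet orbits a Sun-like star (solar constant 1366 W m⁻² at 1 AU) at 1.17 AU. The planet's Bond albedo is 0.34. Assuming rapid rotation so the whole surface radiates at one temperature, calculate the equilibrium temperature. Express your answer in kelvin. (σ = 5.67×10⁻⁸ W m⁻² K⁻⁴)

Flux at 1.17 AU: S = 1366/1.17² = 998 W m⁻².
Energy balance: absorbed = emitted ⇒ πR²·S(1−A) = 4πR²·σT_eq⁴, so T_eq⁴ = S(1−A)/(4σ).
T_eq = [998 × 0.66 / (4 × 5.67×10⁻⁸)]^(1/4) = (2.90×10⁹)^(1/4) = 232 K.

T_eq ≈ 232 K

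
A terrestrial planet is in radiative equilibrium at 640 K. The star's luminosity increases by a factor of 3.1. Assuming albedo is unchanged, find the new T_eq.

T_eq ≈ 849 K

T_eq ∝ L^(1/4) · d^(−1/2).
T′ = 640 × 3.1^(1/4) = 849 K.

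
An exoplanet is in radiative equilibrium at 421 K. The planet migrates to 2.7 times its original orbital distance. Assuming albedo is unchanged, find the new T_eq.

T_eq ∝ L^(1/4) · d^(−1/2).
T′ = 421 / 2.7^(1/2) = 256 K.

T_eq ≈ 256 K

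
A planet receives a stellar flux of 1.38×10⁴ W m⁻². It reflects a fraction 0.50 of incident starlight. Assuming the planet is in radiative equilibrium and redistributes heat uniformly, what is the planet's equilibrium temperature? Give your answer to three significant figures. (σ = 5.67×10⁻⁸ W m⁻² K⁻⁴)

Energy balance: absorbed = emitted ⇒ πR²·S(1−A) = 4πR²·σT_eq⁴, so T_eq⁴ = S(1−A)/(4σ).
T_eq = [1.38×10⁴ × 0.50 / (4 × 5.67×10⁻⁸)]^(1/4) = (3.04×10¹⁰)^(1/4) = 418 K.

T_eq ≈ 418 K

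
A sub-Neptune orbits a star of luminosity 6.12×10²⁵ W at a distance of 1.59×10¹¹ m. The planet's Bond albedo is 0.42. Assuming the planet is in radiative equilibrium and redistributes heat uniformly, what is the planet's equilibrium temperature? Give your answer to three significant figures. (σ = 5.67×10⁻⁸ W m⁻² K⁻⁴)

Flux: S = L/(4πd²) = 6.12×10²⁵/(4π×(1.59×10¹¹)²) = 193 W m⁻².
Energy balance: absorbed = emitted ⇒ πR²·S(1−A) = 4πR²·σT_eq⁴, so T_eq⁴ = S(1−A)/(4σ).
T_eq = [193 × 0.58 / (4 × 5.67×10⁻⁸)]^(1/4) = (4.93×10⁸)^(1/4) = 149 K.

T_eq ≈ 149 K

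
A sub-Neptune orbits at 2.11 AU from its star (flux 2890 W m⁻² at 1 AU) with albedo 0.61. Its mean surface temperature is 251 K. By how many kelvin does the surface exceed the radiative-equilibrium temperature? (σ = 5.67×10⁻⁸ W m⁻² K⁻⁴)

S = 2890/2.11² = 649.1 W m⁻².
T_eq = [S(1−A)/(4σ)]^(1/4) = [649.1×0.39/(4×5.67×10⁻⁸)]^(1/4) = 182.8 K.
ΔT = T_surf − T_eq = 251 − 182.8.

ΔT ≈ 68.2 K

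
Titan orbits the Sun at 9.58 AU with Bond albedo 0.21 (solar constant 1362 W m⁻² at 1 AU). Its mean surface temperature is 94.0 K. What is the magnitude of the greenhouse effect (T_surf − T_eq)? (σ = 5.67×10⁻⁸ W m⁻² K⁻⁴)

S = 1362/9.58² = 14.84 W m⁻².
T_eq = [S(1−A)/(4σ)]^(1/4) = [14.84×0.79/(4×5.67×10⁻⁸)]^(1/4) = 84.8 K.
ΔT = T_surf − T_eq = 94 − 84.8.

ΔT ≈ 9.2 K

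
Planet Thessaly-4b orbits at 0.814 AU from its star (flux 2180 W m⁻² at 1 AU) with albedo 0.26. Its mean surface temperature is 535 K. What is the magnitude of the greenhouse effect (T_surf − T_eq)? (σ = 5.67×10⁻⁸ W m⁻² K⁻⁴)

ΔT ≈ 213.1 K

S = 2180/0.814² = 3290 W m⁻².
T_eq = [S(1−A)/(4σ)]^(1/4) = [3290×0.74/(4×5.67×10⁻⁸)]^(1/4) = 321.9 K.
ΔT = T_surf − T_eq = 535 − 321.9.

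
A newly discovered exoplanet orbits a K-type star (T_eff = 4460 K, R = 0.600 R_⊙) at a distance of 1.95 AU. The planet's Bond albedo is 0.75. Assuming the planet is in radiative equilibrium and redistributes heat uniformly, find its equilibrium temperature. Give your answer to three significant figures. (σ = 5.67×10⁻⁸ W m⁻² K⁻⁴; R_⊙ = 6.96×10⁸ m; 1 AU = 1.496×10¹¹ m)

R_⋆ = 0.600 × 6.96×10⁸ = 4.18×10⁸ m.
d = 1.95 AU = 2.92×10¹¹ m.
L = 4πR_⋆²σT_⋆⁴ = 4π(4.18×10⁸)² × 5.67×10⁻⁸ × (4460)⁴ = 4.92×10²⁵ W.
S = L/(4πd²) = 46.0 W m⁻².
Energy balance: absorbed = emitted ⇒ πR²·S(1−A) = 4πR²·σT_eq⁴, so T_eq⁴ = S(1−A)/(4σ).
T_eq = [46.0 × 0.25 / (4 × 5.67×10⁻⁸)]^(1/4) = (5.07×10⁷)^(1/4) = 84.4 K.

T_eq ≈ 84.4 K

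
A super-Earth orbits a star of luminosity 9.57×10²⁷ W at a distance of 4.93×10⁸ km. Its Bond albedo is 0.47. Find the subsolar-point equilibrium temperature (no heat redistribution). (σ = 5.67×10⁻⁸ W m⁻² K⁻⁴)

T_ss ≈ 414 K

d = 4.93×10⁸ km = 4.93×10¹¹ m.
Flux: S = L/(4πd²) = 9.57×10²⁷/(4π×(4.93×10¹¹)²) = 3130 W m⁻².
At the subsolar point the surface absorbs S(1−A) and emits σT⁴ per unit area — no factor of 4, since only the local patch is in balance.
T = [3130 × 0.53 / 5.67×10⁻⁸]^(1/4) = (2.93×10¹⁰)^(1/4) = 414 K.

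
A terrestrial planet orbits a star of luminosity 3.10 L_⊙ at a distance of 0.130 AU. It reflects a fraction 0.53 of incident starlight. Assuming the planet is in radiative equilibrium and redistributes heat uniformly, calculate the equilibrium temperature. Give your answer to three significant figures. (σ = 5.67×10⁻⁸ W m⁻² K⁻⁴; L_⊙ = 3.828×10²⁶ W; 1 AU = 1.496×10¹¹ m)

d = 0.130 AU = 1.94×10¹⁰ m.
L = 3.10 × 3.828×10²⁶ = 1.19×10²⁷ W.
Flux: S = L/(4πd²) = 1.19×10²⁷/(4π×(1.94×10¹⁰)²) = 2.50×10⁵ W m⁻².
Energy balance: absorbed = emitted ⇒ πR²·S(1−A) = 4πR²·σT_eq⁴, so T_eq⁴ = S(1−A)/(4σ).
T_eq = [2.50×10⁵ × 0.47 / (4 × 5.67×10⁻⁸)]^(1/4) = (5.17×10¹¹)^(1/4) = 848 K.

T_eq ≈ 848 K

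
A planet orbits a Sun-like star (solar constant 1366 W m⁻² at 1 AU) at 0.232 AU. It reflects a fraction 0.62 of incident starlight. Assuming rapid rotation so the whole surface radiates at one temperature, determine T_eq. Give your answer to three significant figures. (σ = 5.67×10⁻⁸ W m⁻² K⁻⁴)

T_eq ≈ 454 K

Flux at 0.232 AU: S = 1366/0.232² = 2.54×10⁴ W m⁻².
Energy balance: absorbed = emitted ⇒ πR²·S(1−A) = 4πR²·σT_eq⁴, so T_eq⁴ = S(1−A)/(4σ).
T_eq = [2.54×10⁴ × 0.38 / (4 × 5.67×10⁻⁸)]^(1/4) = (4.25×10¹⁰)^(1/4) = 454 K.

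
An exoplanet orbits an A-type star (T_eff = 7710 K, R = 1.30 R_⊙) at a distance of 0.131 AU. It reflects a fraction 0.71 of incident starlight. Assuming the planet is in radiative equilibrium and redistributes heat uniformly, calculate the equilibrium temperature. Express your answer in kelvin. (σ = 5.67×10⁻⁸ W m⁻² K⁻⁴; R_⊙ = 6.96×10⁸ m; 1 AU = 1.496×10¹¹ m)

T_eq ≈ 860 K

R_⋆ = 1.30 × 6.96×10⁸ = 9.05×10⁸ m.
d = 0.131 AU = 1.96×10¹⁰ m.
L = 4πR_⋆²σT_⋆⁴ = 4π(9.05×10⁸)² × 5.67×10⁻⁸ × (7710)⁴ = 2.06×10²⁷ W.
S = L/(4πd²) = 4.27×10⁵ W m⁻².
Energy balance: absorbed = emitted ⇒ πR²·S(1−A) = 4πR²·σT_eq⁴, so T_eq⁴ = S(1−A)/(4σ).
T_eq = [4.27×10⁵ × 0.29 / (4 × 5.67×10⁻⁸)]^(1/4) = (5.46×10¹¹)^(1/4) = 860 K.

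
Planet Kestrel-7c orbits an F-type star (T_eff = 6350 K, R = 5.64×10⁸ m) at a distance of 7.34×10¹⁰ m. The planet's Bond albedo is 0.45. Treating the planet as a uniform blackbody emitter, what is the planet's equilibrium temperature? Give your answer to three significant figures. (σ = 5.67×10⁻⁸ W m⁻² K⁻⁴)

L = 4πR_⋆²σT_⋆⁴ = 4π(5.64×10⁸)² × 5.67×10⁻⁸ × (6350)⁴ = 3.69×10²⁶ W.
S = L/(4πd²) = 5440 W m⁻².
Energy balance: absorbed = emitted ⇒ πR²·S(1−A) = 4πR²·σT_eq⁴, so T_eq⁴ = S(1−A)/(4σ).
T_eq = [5440 × 0.55 / (4 × 5.67×10⁻⁸)]^(1/4) = (1.32×10¹⁰)^(1/4) = 339 K.

T_eq ≈ 339 K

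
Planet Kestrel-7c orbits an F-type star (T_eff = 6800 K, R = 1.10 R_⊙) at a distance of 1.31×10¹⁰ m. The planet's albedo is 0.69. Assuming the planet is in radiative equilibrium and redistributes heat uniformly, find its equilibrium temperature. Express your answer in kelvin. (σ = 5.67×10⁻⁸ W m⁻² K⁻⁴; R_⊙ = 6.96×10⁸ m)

R_⋆ = 1.10 × 6.96×10⁸ = 7.66×10⁸ m.
L = 4πR_⋆²σT_⋆⁴ = 4π(7.66×10⁸)² × 5.67×10⁻⁸ × (6800)⁴ = 8.93×10²⁶ W.
S = L/(4πd²) = 4.14×10⁵ W m⁻².
Energy balance: absorbed = emitted ⇒ πR²·S(1−A) = 4πR²·σT_eq⁴, so T_eq⁴ = S(1−A)/(4σ).
T_eq = [4.14×10⁵ × 0.31 / (4 × 5.67×10⁻⁸)]^(1/4) = (5.66×10¹¹)^(1/4) = 867 K.

T_eq ≈ 867 K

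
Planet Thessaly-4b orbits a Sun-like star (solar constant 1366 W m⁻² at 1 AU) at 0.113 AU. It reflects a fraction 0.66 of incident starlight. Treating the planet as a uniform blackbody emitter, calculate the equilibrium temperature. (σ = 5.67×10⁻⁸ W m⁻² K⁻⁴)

Flux at 0.113 AU: S = 1366/0.113² = 1.07×10⁵ W m⁻².
Energy balance: absorbed = emitted ⇒ πR²·S(1−A) = 4πR²·σT_eq⁴, so T_eq⁴ = S(1−A)/(4σ).
T_eq = [1.07×10⁵ × 0.34 / (4 × 5.67×10⁻⁸)]^(1/4) = (1.60×10¹¹)^(1/4) = 633 K.

T_eq ≈ 633 K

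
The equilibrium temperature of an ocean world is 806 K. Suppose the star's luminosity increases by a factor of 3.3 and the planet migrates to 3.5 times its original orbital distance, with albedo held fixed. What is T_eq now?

T_eq ≈ 581 K

T_eq ∝ L^(1/4) · d^(−1/2).
T′ = 806 × 3.3^(1/4) / 3.5^(1/2) = 581 K.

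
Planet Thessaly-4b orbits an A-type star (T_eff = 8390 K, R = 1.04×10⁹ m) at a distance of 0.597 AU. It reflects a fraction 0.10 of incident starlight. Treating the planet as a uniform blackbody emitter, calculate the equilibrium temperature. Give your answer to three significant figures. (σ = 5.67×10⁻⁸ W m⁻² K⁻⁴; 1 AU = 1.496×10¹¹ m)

T_eq ≈ 624 K

d = 0.597 AU = 8.93×10¹⁰ m.
L = 4πR_⋆²σT_⋆⁴ = 4π(1.04×10⁹)² × 5.67×10⁻⁸ × (8390)⁴ = 3.82×10²⁷ W.
S = L/(4πd²) = 3.81×10⁴ W m⁻².
Energy balance: absorbed = emitted ⇒ πR²·S(1−A) = 4πR²·σT_eq⁴, so T_eq⁴ = S(1−A)/(4σ).
T_eq = [3.81×10⁴ × 0.90 / (4 × 5.67×10⁻⁸)]^(1/4) = (1.51×10¹¹)^(1/4) = 624 K.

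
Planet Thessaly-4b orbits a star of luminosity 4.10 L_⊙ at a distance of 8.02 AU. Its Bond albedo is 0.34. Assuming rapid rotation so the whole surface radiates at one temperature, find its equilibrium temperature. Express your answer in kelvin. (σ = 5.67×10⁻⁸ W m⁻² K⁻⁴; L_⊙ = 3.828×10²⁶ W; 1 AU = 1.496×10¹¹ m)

d = 8.02 AU = 1.20×10¹² m.
L = 4.10 × 3.828×10²⁶ = 1.57×10²⁷ W.
Flux: S = L/(4πd²) = 1.57×10²⁷/(4π×(1.20×10¹²)²) = 86.8 W m⁻².
Energy balance: absorbed = emitted ⇒ πR²·S(1−A) = 4πR²·σT_eq⁴, so T_eq⁴ = S(1−A)/(4σ).
T_eq = [86.8 × 0.66 / (4 × 5.67×10⁻⁸)]^(1/4) = (2.52×10⁸)^(1/4) = 126 K.

T_eq ≈ 126 K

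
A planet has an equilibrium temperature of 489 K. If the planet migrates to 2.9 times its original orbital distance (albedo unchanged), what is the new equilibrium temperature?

T_eq ∝ L^(1/4) · d^(−1/2).
T′ = 489 / 2.9^(1/2) = 287 K.

T_eq ≈ 287 K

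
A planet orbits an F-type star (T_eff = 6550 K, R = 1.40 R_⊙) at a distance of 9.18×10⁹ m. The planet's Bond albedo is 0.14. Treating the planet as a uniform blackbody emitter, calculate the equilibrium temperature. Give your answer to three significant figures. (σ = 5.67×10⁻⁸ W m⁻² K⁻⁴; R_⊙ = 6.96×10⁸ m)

T_eq ≈ 1450 K

R_⋆ = 1.40 × 6.96×10⁸ = 9.74×10⁸ m.
L = 4πR_⋆²σT_⋆⁴ = 4π(9.74×10⁸)² × 5.67×10⁻⁸ × (6550)⁴ = 1.25×10²⁷ W.
S = L/(4πd²) = 1.18×10⁶ W m⁻².
Energy balance: absorbed = emitted ⇒ πR²·S(1−A) = 4πR²·σT_eq⁴, so T_eq⁴ = S(1−A)/(4σ).
T_eq = [1.18×10⁶ × 0.86 / (4 × 5.67×10⁻⁸)]^(1/4) = (4.46×10¹²)^(1/4) = 1450 K.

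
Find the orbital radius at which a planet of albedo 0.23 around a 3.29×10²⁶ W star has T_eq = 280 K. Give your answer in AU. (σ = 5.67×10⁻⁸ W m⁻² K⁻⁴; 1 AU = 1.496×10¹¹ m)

From T_eq⁴ = L(1−A)/(16πσd²): d = √[L(1−A)/(16πσT_eq⁴)].
d = √[3.29×10²⁶ × 0.77 / (16π × 5.67×10⁻⁸ × (280)⁴)] = 1.20×10¹¹ m = 0.804 AU.

d ≈ 0.804 AU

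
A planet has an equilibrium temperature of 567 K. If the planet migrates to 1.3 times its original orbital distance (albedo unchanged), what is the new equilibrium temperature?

T_eq ∝ L^(1/4) · d^(−1/2).
T′ = 567 / 1.3^(1/2) = 497 K.

T_eq ≈ 497 K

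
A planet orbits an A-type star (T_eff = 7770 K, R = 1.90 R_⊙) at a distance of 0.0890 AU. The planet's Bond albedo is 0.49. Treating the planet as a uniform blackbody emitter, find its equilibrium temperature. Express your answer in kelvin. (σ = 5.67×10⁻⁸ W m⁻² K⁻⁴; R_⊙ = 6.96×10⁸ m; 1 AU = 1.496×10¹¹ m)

T_eq ≈ 1460 K

R_⋆ = 1.90 × 6.96×10⁸ = 1.32×10⁹ m.
d = 0.0890 AU = 1.33×10¹⁰ m.
L = 4πR_⋆²σT_⋆⁴ = 4π(1.32×10⁹)² × 5.67×10⁻⁸ × (7770)⁴ = 4.54×10²⁷ W.
S = L/(4πd²) = 2.04×10⁶ W m⁻².
Energy balance: absorbed = emitted ⇒ πR²·S(1−A) = 4πR²·σT_eq⁴, so T_eq⁴ = S(1−A)/(4σ).
T_eq = [2.04×10⁶ × 0.51 / (4 × 5.67×10⁻⁸)]^(1/4) = (4.58×10¹²)^(1/4) = 1460 K.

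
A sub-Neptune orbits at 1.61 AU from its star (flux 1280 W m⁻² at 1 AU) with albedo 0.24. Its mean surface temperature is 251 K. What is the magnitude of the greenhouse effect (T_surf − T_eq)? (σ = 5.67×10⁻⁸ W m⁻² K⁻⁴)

S = 1280/1.61² = 493.8 W m⁻².
T_eq = [S(1−A)/(4σ)]^(1/4) = [493.8×0.76/(4×5.67×10⁻⁸)]^(1/4) = 201.7 K.
ΔT = T_surf − T_eq = 251 − 201.7.

ΔT ≈ 49.3 K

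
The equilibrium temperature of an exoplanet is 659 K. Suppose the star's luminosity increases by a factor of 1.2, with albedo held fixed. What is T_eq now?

T_eq ≈ 690 K

T_eq ∝ L^(1/4) · d^(−1/2).
T′ = 659 × 1.2^(1/4) = 690 K.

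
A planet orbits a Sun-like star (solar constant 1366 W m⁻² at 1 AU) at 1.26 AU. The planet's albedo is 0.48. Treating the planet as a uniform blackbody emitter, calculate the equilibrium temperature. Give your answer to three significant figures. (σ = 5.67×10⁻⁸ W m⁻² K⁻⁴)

Flux at 1.26 AU: S = 1366/1.26² = 860 W m⁻².
Energy balance: absorbed = emitted ⇒ πR²·S(1−A) = 4πR²·σT_eq⁴, so T_eq⁴ = S(1−A)/(4σ).
T_eq = [860 × 0.52 / (4 × 5.67×10⁻⁸)]^(1/4) = (1.97×10⁹)^(1/4) = 211 K.

T_eq ≈ 211 K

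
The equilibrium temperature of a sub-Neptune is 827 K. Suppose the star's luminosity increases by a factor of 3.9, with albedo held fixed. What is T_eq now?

T_eq ≈ 1160 K

T_eq ∝ L^(1/4) · d^(−1/2).
T′ = 827 × 3.9^(1/4) = 1160 K.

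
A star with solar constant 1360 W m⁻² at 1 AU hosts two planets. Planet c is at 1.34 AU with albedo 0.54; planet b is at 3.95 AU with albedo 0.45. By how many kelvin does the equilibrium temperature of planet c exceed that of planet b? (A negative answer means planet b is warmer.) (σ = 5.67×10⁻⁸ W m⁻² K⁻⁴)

T_eq = [S₀(1−A)/(4σd²)]^(1/4), so T ∝ (1−A)^(1/4) / √d.
T₁ = [1360×0.46/(4×5.67×10⁻⁸×1.34²)]^(1/4) = 197.98 K.
T₂ = [1360×0.55/(4×5.67×10⁻⁸×3.95²)]^(1/4) = 120.58 K.

ΔT ≈ 77.4 K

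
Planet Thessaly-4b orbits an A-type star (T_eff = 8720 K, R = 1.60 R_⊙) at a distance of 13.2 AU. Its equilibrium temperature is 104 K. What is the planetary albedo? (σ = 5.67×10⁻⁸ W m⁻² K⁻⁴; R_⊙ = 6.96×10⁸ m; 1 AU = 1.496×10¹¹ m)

A ≈ 0.75

R_⋆ = 1.60 × 6.96×10⁸ = 1.11×10⁹ m.
d = 13.2 AU = 1.97×10¹² m.
L = 4πR_⋆²σT_⋆⁴ = 4π(1.11×10⁹)² × 5.67×10⁻⁸ × (8720)⁴ = 5.11×10²⁷ W.
S = L/(4πd²) = 104 W m⁻².
From T_eq⁴ = S(1−A)/(4σ): 1−A = 4σT_eq⁴/S.
1−A = 4 × 5.67×10⁻⁸ × (104)⁴ / 104 = 0.254.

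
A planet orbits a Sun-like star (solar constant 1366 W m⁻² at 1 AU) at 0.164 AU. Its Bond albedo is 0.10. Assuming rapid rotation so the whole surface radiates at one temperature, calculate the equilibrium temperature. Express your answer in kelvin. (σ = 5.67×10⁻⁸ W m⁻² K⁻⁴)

T_eq ≈ 670 K

Flux at 0.164 AU: S = 1366/0.164² = 5.08×10⁴ W m⁻².
Energy balance: absorbed = emitted ⇒ πR²·S(1−A) = 4πR²·σT_eq⁴, so T_eq⁴ = S(1−A)/(4σ).
T_eq = [5.08×10⁴ × 0.90 / (4 × 5.67×10⁻⁸)]^(1/4) = (2.02×10¹¹)^(1/4) = 670 K.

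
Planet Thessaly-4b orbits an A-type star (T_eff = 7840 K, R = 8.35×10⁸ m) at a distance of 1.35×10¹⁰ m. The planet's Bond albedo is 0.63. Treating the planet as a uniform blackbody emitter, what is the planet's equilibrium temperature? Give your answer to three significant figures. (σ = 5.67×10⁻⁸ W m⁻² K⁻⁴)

T_eq ≈ 1080 K

L = 4πR_⋆²σT_⋆⁴ = 4π(8.35×10⁸)² × 5.67×10⁻⁸ × (7840)⁴ = 1.88×10²⁷ W.
S = L/(4πd²) = 8.20×10⁵ W m⁻².
Energy balance: absorbed = emitted ⇒ πR²·S(1−A) = 4πR²·σT_eq⁴, so T_eq⁴ = S(1−A)/(4σ).
T_eq = [8.20×10⁵ × 0.37 / (4 × 5.67×10⁻⁸)]^(1/4) = (1.34×10¹²)^(1/4) = 1080 K.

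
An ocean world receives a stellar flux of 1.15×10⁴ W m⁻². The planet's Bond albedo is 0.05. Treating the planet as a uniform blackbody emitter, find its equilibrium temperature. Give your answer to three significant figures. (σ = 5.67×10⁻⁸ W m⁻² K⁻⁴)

Energy balance: absorbed = emitted ⇒ πR²·S(1−A) = 4πR²·σT_eq⁴, so T_eq⁴ = S(1−A)/(4σ).
T_eq = [1.15×10⁴ × 0.95 / (4 × 5.67×10⁻⁸)]^(1/4) = (4.82×10¹⁰)^(1/4) = 468 K.

T_eq ≈ 468 K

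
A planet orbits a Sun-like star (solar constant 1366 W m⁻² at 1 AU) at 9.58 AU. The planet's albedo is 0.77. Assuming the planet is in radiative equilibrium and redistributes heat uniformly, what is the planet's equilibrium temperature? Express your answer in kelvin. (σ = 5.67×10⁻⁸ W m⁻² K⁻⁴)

T_eq ≈ 62.3 K

Flux at 9.58 AU: S = 1366/9.58² = 14.9 W m⁻².
Energy balance: absorbed = emitted ⇒ πR²·S(1−A) = 4πR²·σT_eq⁴, so T_eq⁴ = S(1−A)/(4σ).
T_eq = [14.9 × 0.23 / (4 × 5.67×10⁻⁸)]^(1/4) = (1.51×10⁷)^(1/4) = 62.3 K.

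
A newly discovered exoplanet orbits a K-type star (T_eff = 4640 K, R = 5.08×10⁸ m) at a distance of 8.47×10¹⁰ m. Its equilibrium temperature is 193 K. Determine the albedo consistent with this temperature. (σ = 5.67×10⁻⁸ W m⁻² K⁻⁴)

L = 4πR_⋆²σT_⋆⁴ = 4π(5.08×10⁸)² × 5.67×10⁻⁸ × (4640)⁴ = 8.52×10²⁵ W.
S = L/(4πd²) = 945 W m⁻².
From T_eq⁴ = S(1−A)/(4σ): 1−A = 4σT_eq⁴/S.
1−A = 4 × 5.67×10⁻⁸ × (193)⁴ / 945 = 0.333.

A ≈ 0.67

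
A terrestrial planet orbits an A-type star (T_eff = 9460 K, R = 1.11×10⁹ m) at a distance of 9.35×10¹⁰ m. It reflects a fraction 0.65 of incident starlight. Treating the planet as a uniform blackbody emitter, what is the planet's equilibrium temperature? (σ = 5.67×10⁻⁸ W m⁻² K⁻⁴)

T_eq ≈ 561 K

L = 4πR_⋆²σT_⋆⁴ = 4π(1.11×10⁹)² × 5.67×10⁻⁸ × (9460)⁴ = 7.03×10²⁷ W.
S = L/(4πd²) = 6.40×10⁴ W m⁻².
Energy balance: absorbed = emitted ⇒ πR²·S(1−A) = 4πR²·σT_eq⁴, so T_eq⁴ = S(1−A)/(4σ).
T_eq = [6.40×10⁴ × 0.35 / (4 × 5.67×10⁻⁸)]^(1/4) = (9.88×10¹⁰)^(1/4) = 561 K.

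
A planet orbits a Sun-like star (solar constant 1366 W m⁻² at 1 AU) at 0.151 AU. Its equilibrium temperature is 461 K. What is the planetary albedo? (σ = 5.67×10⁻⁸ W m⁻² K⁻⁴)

Flux at 0.151 AU: S = 1366/0.151² = 5.99×10⁴ W m⁻².
From T_eq⁴ = S(1−A)/(4σ): 1−A = 4σT_eq⁴/S.
1−A = 4 × 5.67×10⁻⁸ × (461)⁴ / 5.99×10⁴ = 0.171.

A ≈ 0.83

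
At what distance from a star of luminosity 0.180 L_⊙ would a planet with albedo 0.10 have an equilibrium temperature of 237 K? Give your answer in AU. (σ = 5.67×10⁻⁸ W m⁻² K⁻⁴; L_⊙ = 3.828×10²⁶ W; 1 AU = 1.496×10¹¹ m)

L = 0.180 × 3.828×10²⁶ = 6.89×10²⁵ W.
From T_eq⁴ = L(1−A)/(16πσd²): d = √[L(1−A)/(16πσT_eq⁴)].
d = √[6.89×10²⁵ × 0.90 / (16π × 5.67×10⁻⁸ × (237)⁴)] = 8.30×10¹⁰ m = 0.555 AU.

d ≈ 0.555 AU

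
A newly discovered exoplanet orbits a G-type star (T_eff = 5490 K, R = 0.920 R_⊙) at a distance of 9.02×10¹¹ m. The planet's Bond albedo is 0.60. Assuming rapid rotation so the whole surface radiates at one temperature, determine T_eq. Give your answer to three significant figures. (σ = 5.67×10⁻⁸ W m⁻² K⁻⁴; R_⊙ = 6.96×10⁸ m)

R_⋆ = 0.920 × 6.96×10⁸ = 6.40×10⁸ m.
L = 4πR_⋆²σT_⋆⁴ = 4π(6.40×10⁸)² × 5.67×10⁻⁸ × (5490)⁴ = 2.65×10²⁶ W.
S = L/(4πd²) = 26.0 W m⁻².
Energy balance: absorbed = emitted ⇒ πR²·S(1−A) = 4πR²·σT_eq⁴, so T_eq⁴ = S(1−A)/(4σ).
T_eq = [26.0 × 0.40 / (4 × 5.67×10⁻⁸)]^(1/4) = (4.58×10⁷)^(1/4) = 82.3 K.

T_eq ≈ 82.3 K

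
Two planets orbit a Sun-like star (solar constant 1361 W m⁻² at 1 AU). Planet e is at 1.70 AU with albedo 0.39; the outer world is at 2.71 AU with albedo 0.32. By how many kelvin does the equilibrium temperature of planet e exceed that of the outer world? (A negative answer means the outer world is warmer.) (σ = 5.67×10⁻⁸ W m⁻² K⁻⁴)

ΔT ≈ 35.1 K

T_eq = [S₀(1−A)/(4σd²)]^(1/4), so T ∝ (1−A)^(1/4) / √d.
T₁ = [1361×0.61/(4×5.67×10⁻⁸×1.70²)]^(1/4) = 188.65 K.
T₂ = [1361×0.68/(4×5.67×10⁻⁸×2.71²)]^(1/4) = 153.53 K.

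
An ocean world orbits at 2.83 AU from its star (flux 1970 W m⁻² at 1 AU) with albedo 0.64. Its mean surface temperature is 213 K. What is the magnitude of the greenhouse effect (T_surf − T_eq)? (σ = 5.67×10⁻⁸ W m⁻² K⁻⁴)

ΔT ≈ 72.4 K

S = 1970/2.83² = 246.0 W m⁻².
T_eq = [S(1−A)/(4σ)]^(1/4) = [246.0×0.36/(4×5.67×10⁻⁸)]^(1/4) = 140.6 K.
ΔT = T_surf − T_eq = 213 − 140.6.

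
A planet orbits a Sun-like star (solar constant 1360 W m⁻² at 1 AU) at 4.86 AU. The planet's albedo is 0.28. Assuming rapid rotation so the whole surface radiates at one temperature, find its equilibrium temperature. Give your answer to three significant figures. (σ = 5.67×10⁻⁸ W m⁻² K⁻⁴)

T_eq ≈ 116 K

Flux at 4.86 AU: S = 1360/4.86² = 57.6 W m⁻².
Energy balance: absorbed = emitted ⇒ πR²·S(1−A) = 4πR²·σT_eq⁴, so T_eq⁴ = S(1−A)/(4σ).
T_eq = [57.6 × 0.72 / (4 × 5.67×10⁻⁸)]^(1/4) = (1.83×10⁸)^(1/4) = 116 K.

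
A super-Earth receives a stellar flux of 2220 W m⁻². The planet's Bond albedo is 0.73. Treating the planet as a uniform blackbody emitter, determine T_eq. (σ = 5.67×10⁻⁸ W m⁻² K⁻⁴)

T_eq ≈ 227 K

Energy balance: absorbed = emitted ⇒ πR²·S(1−A) = 4πR²·σT_eq⁴, so T_eq⁴ = S(1−A)/(4σ).
T_eq = [2220 × 0.27 / (4 × 5.67×10⁻⁸)]^(1/4) = (2.64×10⁹)^(1/4) = 227 K.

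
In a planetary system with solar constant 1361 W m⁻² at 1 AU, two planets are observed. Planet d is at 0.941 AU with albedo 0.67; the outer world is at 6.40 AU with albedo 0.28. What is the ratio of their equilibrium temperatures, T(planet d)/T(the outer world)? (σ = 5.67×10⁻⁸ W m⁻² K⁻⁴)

T₁/T₂ ≈ 2.146

T_eq = [S₀(1−A)/(4σd²)]^(1/4), so T ∝ (1−A)^(1/4) / √d.
T₁ = [1361×0.33/(4×5.67×10⁻⁸×0.941²)]^(1/4) = 217.46 K.
T₂ = [1361×0.72/(4×5.67×10⁻⁸×6.40²)]^(1/4) = 101.34 K.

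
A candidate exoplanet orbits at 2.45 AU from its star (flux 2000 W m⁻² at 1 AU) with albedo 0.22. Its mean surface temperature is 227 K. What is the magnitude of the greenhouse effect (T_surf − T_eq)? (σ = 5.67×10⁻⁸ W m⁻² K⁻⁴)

S = 2000/2.45² = 333.2 W m⁻².
T_eq = [S(1−A)/(4σ)]^(1/4) = [333.2×0.78/(4×5.67×10⁻⁸)]^(1/4) = 184.0 K.
ΔT = T_surf − T_eq = 227 − 184.0.

ΔT ≈ 43.0 K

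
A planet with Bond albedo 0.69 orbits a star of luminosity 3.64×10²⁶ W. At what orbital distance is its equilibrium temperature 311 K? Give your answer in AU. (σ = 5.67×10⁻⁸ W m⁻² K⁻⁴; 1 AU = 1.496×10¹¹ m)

From T_eq⁴ = L(1−A)/(16πσd²): d = √[L(1−A)/(16πσT_eq⁴)].
d = √[3.64×10²⁶ × 0.31 / (16π × 5.67×10⁻⁸ × (311)⁴)] = 6.51×10¹⁰ m = 0.435 AU.

d ≈ 0.435 AU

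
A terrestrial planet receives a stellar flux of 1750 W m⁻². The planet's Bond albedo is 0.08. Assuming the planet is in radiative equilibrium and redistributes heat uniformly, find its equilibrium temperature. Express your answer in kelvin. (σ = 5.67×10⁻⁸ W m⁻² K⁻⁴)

T_eq ≈ 290 K

Energy balance: absorbed = emitted ⇒ πR²·S(1−A) = 4πR²·σT_eq⁴, so T_eq⁴ = S(1−A)/(4σ).
T_eq = [1750 × 0.92 / (4 × 5.67×10⁻⁸)]^(1/4) = (7.10×10⁹)^(1/4) = 290 K.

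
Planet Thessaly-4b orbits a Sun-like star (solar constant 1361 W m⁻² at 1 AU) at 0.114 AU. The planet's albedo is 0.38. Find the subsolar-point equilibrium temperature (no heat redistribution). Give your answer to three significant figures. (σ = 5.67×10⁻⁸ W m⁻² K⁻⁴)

T_ss ≈ 1030 K

Flux at 0.114 AU: S = 1361/0.114² = 1.05×10⁵ W m⁻².
At the subsolar point the surface absorbs S(1−A) and emits σT⁴ per unit area — no factor of 4, since only the local patch is in balance.
T = [1.05×10⁵ × 0.62 / 5.67×10⁻⁸]^(1/4) = (1.15×10¹²)^(1/4) = 1030 K.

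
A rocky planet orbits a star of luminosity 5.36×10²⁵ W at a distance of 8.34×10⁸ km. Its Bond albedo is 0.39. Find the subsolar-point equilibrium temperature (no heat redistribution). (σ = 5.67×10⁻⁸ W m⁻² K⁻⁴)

T_ss ≈ 90.1 K

d = 8.34×10⁸ km = 8.34×10¹¹ m.
Flux: S = L/(4πd²) = 5.36×10²⁵/(4π×(8.34×10¹¹)²) = 6.13 W m⁻².
At the subsolar point the surface absorbs S(1−A) and emits σT⁴ per unit area — no factor of 4, since only the local patch is in balance.
T = [6.13 × 0.61 / 5.67×10⁻⁸]^(1/4) = (6.60×10⁷)^(1/4) = 90.1 K.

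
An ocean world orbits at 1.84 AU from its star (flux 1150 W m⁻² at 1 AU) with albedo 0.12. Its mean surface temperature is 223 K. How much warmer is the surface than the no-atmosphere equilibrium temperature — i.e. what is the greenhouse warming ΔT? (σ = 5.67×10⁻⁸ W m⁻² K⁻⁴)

ΔT ≈ 32.5 K

S = 1150/1.84² = 339.7 W m⁻².
T_eq = [S(1−A)/(4σ)]^(1/4) = [339.7×0.88/(4×5.67×10⁻⁸)]^(1/4) = 190.5 K.
ΔT = T_surf − T_eq = 223 − 190.5.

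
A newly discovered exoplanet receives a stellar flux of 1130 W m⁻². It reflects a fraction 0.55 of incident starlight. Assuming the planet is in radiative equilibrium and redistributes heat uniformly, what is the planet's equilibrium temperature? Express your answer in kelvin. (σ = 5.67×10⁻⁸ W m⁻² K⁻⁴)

Energy balance: absorbed = emitted ⇒ πR²·S(1−A) = 4πR²·σT_eq⁴, so T_eq⁴ = S(1−A)/(4σ).
T_eq = [1130 × 0.45 / (4 × 5.67×10⁻⁸)]^(1/4) = (2.24×10⁹)^(1/4) = 218 K.

T_eq ≈ 218 K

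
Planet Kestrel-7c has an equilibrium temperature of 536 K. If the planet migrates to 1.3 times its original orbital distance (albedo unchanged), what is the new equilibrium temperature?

T_eq ≈ 470 K

T_eq ∝ L^(1/4) · d^(−1/2).
T′ = 536 / 1.3^(1/2) = 470 K.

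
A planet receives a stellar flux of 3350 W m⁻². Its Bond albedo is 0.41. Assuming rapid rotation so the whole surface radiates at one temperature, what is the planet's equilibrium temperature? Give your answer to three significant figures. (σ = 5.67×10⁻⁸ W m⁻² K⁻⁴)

Energy balance: absorbed = emitted ⇒ πR²·S(1−A) = 4πR²·σT_eq⁴, so T_eq⁴ = S(1−A)/(4σ).
T_eq = [3350 × 0.59 / (4 × 5.67×10⁻⁸)]^(1/4) = (8.71×10⁹)^(1/4) = 306 K.

T_eq ≈ 306 K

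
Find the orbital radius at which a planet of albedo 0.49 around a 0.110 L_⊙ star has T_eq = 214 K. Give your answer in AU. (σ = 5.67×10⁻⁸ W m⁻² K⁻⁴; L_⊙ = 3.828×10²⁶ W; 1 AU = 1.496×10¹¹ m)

d ≈ 0.401 AU

L = 0.110 × 3.828×10²⁶ = 4.21×10²⁵ W.
From T_eq⁴ = L(1−A)/(16πσd²): d = √[L(1−A)/(16πσT_eq⁴)].
d = √[4.21×10²⁵ × 0.51 / (16π × 5.67×10⁻⁸ × (214)⁴)] = 5.99×10¹⁰ m = 0.401 AU.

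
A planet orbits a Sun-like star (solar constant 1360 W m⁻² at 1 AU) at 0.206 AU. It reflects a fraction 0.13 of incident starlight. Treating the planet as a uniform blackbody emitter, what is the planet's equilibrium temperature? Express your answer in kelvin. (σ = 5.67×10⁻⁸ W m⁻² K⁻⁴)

Flux at 0.206 AU: S = 1360/0.206² = 3.20×10⁴ W m⁻².
Energy balance: absorbed = emitted ⇒ πR²·S(1−A) = 4πR²·σT_eq⁴, so T_eq⁴ = S(1−A)/(4σ).
T_eq = [3.20×10⁴ × 0.87 / (4 × 5.67×10⁻⁸)]^(1/4) = (1.23×10¹¹)^(1/4) = 592 K.

T_eq ≈ 592 K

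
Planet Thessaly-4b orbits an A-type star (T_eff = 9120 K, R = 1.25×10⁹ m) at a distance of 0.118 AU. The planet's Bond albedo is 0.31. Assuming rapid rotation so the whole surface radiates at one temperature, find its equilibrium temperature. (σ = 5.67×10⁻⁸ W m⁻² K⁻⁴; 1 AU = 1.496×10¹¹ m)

d = 0.118 AU = 1.77×10¹⁰ m.
L = 4πR_⋆²σT_⋆⁴ = 4π(1.25×10⁹)² × 5.67×10⁻⁸ × (9120)⁴ = 7.70×10²⁷ W.
S = L/(4πd²) = 1.97×10⁶ W m⁻².
Energy balance: absorbed = emitted ⇒ πR²·S(1−A) = 4πR²·σT_eq⁴, so T_eq⁴ = S(1−A)/(4σ).
T_eq = [1.97×10⁶ × 0.69 / (4 × 5.67×10⁻⁸)]^(1/4) = (5.98×10¹²)^(1/4) = 1560 K.

T_eq ≈ 1560 K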